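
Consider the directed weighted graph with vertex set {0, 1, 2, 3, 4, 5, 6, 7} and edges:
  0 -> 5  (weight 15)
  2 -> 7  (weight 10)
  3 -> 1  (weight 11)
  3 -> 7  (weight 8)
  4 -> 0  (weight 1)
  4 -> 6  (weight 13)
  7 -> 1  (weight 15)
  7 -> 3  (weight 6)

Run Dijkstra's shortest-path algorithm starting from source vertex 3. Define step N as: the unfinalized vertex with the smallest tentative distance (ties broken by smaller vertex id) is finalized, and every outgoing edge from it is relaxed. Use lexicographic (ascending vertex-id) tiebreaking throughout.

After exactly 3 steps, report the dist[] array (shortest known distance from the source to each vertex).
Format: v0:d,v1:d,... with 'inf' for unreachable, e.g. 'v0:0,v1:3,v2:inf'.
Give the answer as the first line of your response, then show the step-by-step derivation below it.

v0:inf,v1:11,v2:inf,v3:0,v4:inf,v5:inf,v6:inf,v7:8

step 1: dist = v0:inf,v1:11,v2:inf,v3:0,v4:inf,v5:inf,v6:inf,v7:8
step 2: dist = v0:inf,v1:11,v2:inf,v3:0,v4:inf,v5:inf,v6:inf,v7:8
step 3: dist = v0:inf,v1:11,v2:inf,v3:0,v4:inf,v5:inf,v6:inf,v7:8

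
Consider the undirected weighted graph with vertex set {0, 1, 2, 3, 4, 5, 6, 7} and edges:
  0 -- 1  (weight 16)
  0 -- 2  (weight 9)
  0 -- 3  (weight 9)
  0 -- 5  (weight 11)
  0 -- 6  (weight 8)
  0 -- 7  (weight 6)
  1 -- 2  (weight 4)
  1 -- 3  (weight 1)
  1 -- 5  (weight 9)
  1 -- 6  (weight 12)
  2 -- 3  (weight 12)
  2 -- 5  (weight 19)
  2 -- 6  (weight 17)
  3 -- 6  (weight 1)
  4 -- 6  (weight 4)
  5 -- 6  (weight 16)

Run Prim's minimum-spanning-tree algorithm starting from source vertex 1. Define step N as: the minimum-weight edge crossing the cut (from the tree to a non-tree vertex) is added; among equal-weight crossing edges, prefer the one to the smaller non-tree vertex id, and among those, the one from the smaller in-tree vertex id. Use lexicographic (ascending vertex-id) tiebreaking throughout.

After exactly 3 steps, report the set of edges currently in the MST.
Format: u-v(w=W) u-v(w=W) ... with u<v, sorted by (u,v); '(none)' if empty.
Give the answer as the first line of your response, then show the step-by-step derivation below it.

1-2(w=4) 1-3(w=1) 3-6(w=1)

step 1: add edge 1-3 (w=1); MST = {1-3(w=1)}
step 2: add edge 3-6 (w=1); MST = {1-3(w=1) 3-6(w=1)}
step 3: add edge 1-2 (w=4); MST = {1-2(w=4) 1-3(w=1) 3-6(w=1)}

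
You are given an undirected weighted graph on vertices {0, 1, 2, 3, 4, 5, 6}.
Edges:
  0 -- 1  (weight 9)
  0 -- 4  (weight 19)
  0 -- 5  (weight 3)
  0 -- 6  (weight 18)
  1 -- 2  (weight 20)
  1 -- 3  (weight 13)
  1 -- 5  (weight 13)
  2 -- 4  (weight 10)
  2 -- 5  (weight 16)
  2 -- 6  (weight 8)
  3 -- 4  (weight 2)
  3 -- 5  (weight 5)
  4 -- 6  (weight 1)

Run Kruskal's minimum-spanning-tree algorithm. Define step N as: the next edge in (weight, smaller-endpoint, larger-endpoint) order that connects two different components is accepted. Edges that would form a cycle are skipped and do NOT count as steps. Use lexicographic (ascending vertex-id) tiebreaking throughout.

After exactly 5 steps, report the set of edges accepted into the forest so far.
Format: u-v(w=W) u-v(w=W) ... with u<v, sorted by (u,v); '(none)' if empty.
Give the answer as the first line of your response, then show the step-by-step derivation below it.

0-5(w=3) 2-6(w=8) 3-4(w=2) 3-5(w=5) 4-6(w=1)

step 1: add edge 4-6 (w=1); MST = {4-6(w=1)}
step 2: add edge 3-4 (w=2); MST = {3-4(w=2) 4-6(w=1)}
step 3: add edge 0-5 (w=3); MST = {0-5(w=3) 3-4(w=2) 4-6(w=1)}
step 4: add edge 3-5 (w=5); MST = {0-5(w=3) 3-4(w=2) 3-5(w=5) 4-6(w=1)}
step 5: add edge 2-6 (w=8); MST = {0-5(w=3) 2-6(w=8) 3-4(w=2) 3-5(w=5) 4-6(w=1)}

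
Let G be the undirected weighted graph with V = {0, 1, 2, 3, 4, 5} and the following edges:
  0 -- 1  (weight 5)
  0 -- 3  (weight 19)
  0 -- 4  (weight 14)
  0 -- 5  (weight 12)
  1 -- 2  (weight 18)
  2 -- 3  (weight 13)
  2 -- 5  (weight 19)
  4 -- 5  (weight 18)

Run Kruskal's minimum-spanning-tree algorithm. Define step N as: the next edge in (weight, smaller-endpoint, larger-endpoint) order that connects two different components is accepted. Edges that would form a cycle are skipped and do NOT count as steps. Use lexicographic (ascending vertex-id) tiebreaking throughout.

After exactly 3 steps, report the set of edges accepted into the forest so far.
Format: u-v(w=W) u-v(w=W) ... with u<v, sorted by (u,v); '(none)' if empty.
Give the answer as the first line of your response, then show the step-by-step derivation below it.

0-1(w=5) 0-5(w=12) 2-3(w=13)

step 1: add edge 0-1 (w=5); MST = {0-1(w=5)}
step 2: add edge 0-5 (w=12); MST = {0-1(w=5) 0-5(w=12)}
step 3: add edge 2-3 (w=13); MST = {0-1(w=5) 0-5(w=12) 2-3(w=13)}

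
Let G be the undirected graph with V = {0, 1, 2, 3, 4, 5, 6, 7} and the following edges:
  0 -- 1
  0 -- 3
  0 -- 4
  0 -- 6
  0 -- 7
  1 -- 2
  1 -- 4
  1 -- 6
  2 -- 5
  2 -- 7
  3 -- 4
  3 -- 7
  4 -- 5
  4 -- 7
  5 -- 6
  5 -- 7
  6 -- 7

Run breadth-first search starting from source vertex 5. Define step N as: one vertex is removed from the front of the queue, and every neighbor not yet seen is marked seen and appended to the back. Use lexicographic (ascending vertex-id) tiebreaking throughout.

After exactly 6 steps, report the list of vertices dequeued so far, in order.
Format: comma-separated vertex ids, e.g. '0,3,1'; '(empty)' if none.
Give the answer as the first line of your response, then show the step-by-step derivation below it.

5,2,4,6,7,1

step 1: dequeue 5; queue=[2,4,6,7]; order=5
step 2: dequeue 2; queue=[4,6,7,1]; order=5,2
step 3: dequeue 4; queue=[6,7,1,0,3]; order=5,2,4
step 4: dequeue 6; queue=[7,1,0,3]; order=5,2,4,6
step 5: dequeue 7; queue=[1,0,3]; order=5,2,4,6,7
step 6: dequeue 1; queue=[0,3]; order=5,2,4,6,7,1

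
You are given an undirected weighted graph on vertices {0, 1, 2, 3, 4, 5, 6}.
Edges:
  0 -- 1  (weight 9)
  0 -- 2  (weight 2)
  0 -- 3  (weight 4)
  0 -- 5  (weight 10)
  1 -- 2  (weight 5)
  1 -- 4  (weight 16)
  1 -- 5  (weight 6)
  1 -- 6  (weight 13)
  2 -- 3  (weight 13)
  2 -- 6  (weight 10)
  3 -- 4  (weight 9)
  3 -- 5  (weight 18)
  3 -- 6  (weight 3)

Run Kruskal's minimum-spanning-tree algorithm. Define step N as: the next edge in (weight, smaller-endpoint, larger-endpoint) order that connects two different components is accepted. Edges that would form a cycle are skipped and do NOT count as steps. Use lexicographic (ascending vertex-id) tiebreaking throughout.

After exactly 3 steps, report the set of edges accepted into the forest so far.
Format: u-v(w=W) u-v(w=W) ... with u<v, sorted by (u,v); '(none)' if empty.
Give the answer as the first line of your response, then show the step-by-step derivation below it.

0-2(w=2) 0-3(w=4) 3-6(w=3)

step 1: add edge 0-2 (w=2); MST = {0-2(w=2)}
step 2: add edge 3-6 (w=3); MST = {0-2(w=2) 3-6(w=3)}
step 3: add edge 0-3 (w=4); MST = {0-2(w=2) 0-3(w=4) 3-6(w=3)}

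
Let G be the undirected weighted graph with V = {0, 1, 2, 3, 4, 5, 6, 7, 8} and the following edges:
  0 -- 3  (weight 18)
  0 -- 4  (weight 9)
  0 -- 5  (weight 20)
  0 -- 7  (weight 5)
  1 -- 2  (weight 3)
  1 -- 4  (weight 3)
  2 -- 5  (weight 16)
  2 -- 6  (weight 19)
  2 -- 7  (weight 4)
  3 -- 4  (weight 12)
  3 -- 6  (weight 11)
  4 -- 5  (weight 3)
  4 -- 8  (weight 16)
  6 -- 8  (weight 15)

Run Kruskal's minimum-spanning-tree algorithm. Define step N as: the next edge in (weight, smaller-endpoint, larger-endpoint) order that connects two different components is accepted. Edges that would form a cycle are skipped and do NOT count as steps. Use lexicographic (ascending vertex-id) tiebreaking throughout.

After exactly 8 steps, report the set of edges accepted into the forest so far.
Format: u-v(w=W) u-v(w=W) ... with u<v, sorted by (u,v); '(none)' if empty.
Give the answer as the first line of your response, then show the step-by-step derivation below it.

0-7(w=5) 1-2(w=3) 1-4(w=3) 2-7(w=4) 3-4(w=12) 3-6(w=11) 4-5(w=3) 6-8(w=15)

step 1: add edge 1-2 (w=3); MST = {1-2(w=3)}
step 2: add edge 1-4 (w=3); MST = {1-2(w=3) 1-4(w=3)}
step 3: add edge 4-5 (w=3); MST = {1-2(w=3) 1-4(w=3) 4-5(w=3)}
step 4: add edge 2-7 (w=4); MST = {1-2(w=3) 1-4(w=3) 2-7(w=4) 4-5(w=3)}
step 5: add edge 0-7 (w=5); MST = {0-7(w=5) 1-2(w=3) 1-4(w=3) 2-7(w=4) 4-5(w=3)}
step 6: add edge 3-6 (w=11); MST = {0-7(w=5) 1-2(w=3) 1-4(w=3) 2-7(w=4) 3-6(w=11) 4-5(w=3)}
step 7: add edge 3-4 (w=12); MST = {0-7(w=5) 1-2(w=3) 1-4(w=3) 2-7(w=4) 3-4(w=12) 3-6(w=11) 4-5(w=3)}
step 8: add edge 6-8 (w=15); MST = {0-7(w=5) 1-2(w=3) 1-4(w=3) 2-7(w=4) 3-4(w=12) 3-6(w=11) 4-5(w=3) 6-8(w=15)}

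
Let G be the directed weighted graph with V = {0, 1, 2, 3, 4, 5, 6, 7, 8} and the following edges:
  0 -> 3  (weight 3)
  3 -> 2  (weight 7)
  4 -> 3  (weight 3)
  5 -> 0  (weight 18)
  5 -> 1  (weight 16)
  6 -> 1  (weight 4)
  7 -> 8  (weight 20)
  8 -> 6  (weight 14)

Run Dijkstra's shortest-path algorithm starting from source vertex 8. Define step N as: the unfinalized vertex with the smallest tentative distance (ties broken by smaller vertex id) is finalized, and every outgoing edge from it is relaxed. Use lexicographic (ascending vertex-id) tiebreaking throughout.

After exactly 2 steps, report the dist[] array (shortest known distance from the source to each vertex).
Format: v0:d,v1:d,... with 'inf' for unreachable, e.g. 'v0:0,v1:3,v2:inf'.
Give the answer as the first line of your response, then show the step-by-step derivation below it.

v0:inf,v1:18,v2:inf,v3:inf,v4:inf,v5:inf,v6:14,v7:inf,v8:0

step 1: dist = v0:inf,v1:inf,v2:inf,v3:inf,v4:inf,v5:inf,v6:14,v7:inf,v8:0
step 2: dist = v0:inf,v1:18,v2:inf,v3:inf,v4:inf,v5:inf,v6:14,v7:inf,v8:0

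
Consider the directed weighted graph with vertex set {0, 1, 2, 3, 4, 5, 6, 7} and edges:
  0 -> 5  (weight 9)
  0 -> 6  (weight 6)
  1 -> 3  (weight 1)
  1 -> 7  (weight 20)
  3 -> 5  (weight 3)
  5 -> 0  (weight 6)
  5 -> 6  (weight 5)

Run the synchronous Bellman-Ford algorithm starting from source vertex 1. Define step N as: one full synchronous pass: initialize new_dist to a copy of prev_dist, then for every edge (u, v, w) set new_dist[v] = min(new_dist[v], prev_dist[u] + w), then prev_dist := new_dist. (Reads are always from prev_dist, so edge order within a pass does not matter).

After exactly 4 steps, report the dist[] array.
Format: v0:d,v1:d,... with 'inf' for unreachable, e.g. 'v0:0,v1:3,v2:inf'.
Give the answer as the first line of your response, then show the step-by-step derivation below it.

v0:10,v1:0,v2:inf,v3:1,v4:inf,v5:4,v6:9,v7:20

step 1: dist = v0:inf,v1:0,v2:inf,v3:1,v4:inf,v5:inf,v6:inf,v7:20
step 2: dist = v0:inf,v1:0,v2:inf,v3:1,v4:inf,v5:4,v6:inf,v7:20
step 3: dist = v0:10,v1:0,v2:inf,v3:1,v4:inf,v5:4,v6:9,v7:20
step 4: dist = v0:10,v1:0,v2:inf,v3:1,v4:inf,v5:4,v6:9,v7:20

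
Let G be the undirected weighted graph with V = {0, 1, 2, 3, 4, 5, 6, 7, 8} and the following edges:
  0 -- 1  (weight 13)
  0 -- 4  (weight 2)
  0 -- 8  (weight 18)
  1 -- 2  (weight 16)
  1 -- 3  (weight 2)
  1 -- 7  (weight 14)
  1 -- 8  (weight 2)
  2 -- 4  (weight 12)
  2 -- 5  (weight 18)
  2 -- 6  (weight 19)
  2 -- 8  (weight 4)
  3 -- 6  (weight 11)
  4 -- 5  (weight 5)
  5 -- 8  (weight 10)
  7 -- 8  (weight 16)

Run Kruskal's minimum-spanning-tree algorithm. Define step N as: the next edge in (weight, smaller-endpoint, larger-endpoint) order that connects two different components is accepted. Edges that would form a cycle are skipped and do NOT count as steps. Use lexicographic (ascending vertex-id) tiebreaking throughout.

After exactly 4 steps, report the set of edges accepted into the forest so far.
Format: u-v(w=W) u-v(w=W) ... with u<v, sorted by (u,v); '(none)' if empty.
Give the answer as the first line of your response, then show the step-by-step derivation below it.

0-4(w=2) 1-3(w=2) 1-8(w=2) 2-8(w=4)

step 1: add edge 0-4 (w=2); MST = {0-4(w=2)}
step 2: add edge 1-3 (w=2); MST = {0-4(w=2) 1-3(w=2)}
step 3: add edge 1-8 (w=2); MST = {0-4(w=2) 1-3(w=2) 1-8(w=2)}
step 4: add edge 2-8 (w=4); MST = {0-4(w=2) 1-3(w=2) 1-8(w=2) 2-8(w=4)}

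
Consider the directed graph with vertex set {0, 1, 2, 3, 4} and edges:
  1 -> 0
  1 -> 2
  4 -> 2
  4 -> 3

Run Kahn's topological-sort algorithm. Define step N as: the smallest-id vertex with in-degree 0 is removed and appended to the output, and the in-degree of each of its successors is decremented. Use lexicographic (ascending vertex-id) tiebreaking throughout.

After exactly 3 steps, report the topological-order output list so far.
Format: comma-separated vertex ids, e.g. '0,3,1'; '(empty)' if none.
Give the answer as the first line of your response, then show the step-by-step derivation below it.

1,0,4

step 1: output 1; order=[1]; indeg=(0,0,1,1,0)
step 2: output 0; order=[1,0]; indeg=(0,0,1,1,0)
step 3: output 4; order=[1,0,4]; indeg=(0,0,0,0,0)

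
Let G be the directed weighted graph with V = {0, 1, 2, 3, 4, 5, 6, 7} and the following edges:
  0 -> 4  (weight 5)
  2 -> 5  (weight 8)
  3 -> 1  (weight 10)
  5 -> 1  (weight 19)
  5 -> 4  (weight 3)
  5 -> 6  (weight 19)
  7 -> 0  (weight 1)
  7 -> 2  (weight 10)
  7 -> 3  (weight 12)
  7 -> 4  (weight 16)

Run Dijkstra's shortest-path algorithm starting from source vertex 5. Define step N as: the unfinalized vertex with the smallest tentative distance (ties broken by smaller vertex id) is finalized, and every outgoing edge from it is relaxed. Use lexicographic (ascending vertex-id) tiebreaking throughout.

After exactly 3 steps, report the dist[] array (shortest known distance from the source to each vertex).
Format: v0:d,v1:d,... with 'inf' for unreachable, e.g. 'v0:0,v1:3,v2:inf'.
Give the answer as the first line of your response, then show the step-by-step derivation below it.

v0:inf,v1:19,v2:inf,v3:inf,v4:3,v5:0,v6:19,v7:inf

step 1: dist = v0:inf,v1:19,v2:inf,v3:inf,v4:3,v5:0,v6:19,v7:inf
step 2: dist = v0:inf,v1:19,v2:inf,v3:inf,v4:3,v5:0,v6:19,v7:inf
step 3: dist = v0:inf,v1:19,v2:inf,v3:inf,v4:3,v5:0,v6:19,v7:inf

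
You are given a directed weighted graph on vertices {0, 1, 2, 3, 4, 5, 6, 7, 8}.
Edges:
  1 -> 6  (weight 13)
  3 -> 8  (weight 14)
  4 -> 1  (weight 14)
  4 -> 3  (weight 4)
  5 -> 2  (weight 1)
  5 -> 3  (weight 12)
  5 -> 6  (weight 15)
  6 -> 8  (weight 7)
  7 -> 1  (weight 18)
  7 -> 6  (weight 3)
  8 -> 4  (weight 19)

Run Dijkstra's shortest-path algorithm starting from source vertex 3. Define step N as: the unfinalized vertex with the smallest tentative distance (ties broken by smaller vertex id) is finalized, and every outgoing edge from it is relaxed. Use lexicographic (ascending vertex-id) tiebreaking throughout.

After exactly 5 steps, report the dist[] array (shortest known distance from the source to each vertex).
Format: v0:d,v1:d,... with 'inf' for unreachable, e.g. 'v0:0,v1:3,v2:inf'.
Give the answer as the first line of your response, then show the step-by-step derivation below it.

v0:inf,v1:47,v2:inf,v3:0,v4:33,v5:inf,v6:60,v7:inf,v8:14

step 1: dist = v0:inf,v1:inf,v2:inf,v3:0,v4:inf,v5:inf,v6:inf,v7:inf,v8:14
step 2: dist = v0:inf,v1:inf,v2:inf,v3:0,v4:33,v5:inf,v6:inf,v7:inf,v8:14
step 3: dist = v0:inf,v1:47,v2:inf,v3:0,v4:33,v5:inf,v6:inf,v7:inf,v8:14
step 4: dist = v0:inf,v1:47,v2:inf,v3:0,v4:33,v5:inf,v6:60,v7:inf,v8:14
step 5: dist = v0:inf,v1:47,v2:inf,v3:0,v4:33,v5:inf,v6:60,v7:inf,v8:14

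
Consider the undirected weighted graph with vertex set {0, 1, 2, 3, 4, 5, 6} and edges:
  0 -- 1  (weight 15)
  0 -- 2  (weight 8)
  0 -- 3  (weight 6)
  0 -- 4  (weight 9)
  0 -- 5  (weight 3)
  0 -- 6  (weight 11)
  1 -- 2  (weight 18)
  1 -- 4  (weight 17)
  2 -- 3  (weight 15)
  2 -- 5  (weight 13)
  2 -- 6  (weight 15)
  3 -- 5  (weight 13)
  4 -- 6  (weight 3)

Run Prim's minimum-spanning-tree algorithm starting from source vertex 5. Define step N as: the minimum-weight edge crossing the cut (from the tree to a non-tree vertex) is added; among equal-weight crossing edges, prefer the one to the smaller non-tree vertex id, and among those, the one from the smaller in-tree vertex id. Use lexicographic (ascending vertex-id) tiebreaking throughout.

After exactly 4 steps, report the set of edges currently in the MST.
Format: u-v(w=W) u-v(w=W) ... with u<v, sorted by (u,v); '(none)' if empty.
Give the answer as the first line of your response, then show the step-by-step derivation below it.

0-2(w=8) 0-3(w=6) 0-4(w=9) 0-5(w=3)

step 1: add edge 0-5 (w=3); MST = {0-5(w=3)}
step 2: add edge 0-3 (w=6); MST = {0-3(w=6) 0-5(w=3)}
step 3: add edge 0-2 (w=8); MST = {0-2(w=8) 0-3(w=6) 0-5(w=3)}
step 4: add edge 0-4 (w=9); MST = {0-2(w=8) 0-3(w=6) 0-4(w=9) 0-5(w=3)}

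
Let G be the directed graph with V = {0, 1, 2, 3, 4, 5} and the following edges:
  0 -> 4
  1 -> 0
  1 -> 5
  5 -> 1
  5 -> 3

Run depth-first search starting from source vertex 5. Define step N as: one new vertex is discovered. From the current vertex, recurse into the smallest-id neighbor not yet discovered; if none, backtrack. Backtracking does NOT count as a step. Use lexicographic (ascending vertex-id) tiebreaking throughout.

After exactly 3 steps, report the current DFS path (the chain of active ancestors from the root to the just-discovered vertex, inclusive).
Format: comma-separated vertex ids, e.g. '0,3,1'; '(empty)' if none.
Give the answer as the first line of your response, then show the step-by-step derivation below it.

5,1,0

step 1: discover 5; path=5; order=5
step 2: discover 1; path=5>1; order=5,1
step 3: discover 0; path=5>1>0; order=5,1,0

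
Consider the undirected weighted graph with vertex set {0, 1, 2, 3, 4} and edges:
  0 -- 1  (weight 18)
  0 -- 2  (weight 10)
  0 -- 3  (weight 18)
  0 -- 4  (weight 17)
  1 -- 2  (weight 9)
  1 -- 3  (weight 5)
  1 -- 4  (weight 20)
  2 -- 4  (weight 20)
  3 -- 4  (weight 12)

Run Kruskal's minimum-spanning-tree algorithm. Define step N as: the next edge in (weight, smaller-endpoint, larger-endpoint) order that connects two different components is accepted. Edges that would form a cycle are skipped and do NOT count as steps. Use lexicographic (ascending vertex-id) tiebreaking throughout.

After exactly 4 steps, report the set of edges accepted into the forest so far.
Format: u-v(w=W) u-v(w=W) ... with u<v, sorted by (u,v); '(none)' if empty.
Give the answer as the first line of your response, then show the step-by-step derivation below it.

0-2(w=10) 1-2(w=9) 1-3(w=5) 3-4(w=12)

step 1: add edge 1-3 (w=5); MST = {1-3(w=5)}
step 2: add edge 1-2 (w=9); MST = {1-2(w=9) 1-3(w=5)}
step 3: add edge 0-2 (w=10); MST = {0-2(w=10) 1-2(w=9) 1-3(w=5)}
step 4: add edge 3-4 (w=12); MST = {0-2(w=10) 1-2(w=9) 1-3(w=5) 3-4(w=12)}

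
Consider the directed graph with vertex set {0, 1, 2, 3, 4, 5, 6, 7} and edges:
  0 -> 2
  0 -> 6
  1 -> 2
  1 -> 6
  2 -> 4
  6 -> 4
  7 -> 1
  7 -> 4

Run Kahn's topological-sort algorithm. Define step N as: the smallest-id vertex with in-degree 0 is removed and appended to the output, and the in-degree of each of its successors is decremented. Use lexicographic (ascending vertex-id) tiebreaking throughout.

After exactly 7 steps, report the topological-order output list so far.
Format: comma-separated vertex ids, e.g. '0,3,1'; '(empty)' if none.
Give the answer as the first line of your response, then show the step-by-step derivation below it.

0,3,5,7,1,2,6

step 1: output 0; order=[0]; indeg=(0,1,1,0,3,0,1,0)
step 2: output 3; order=[0,3]; indeg=(0,1,1,0,3,0,1,0)
step 3: output 5; order=[0,3,5]; indeg=(0,1,1,0,3,0,1,0)
step 4: output 7; order=[0,3,5,7]; indeg=(0,0,1,0,2,0,1,0)
step 5: output 1; order=[0,3,5,7,1]; indeg=(0,0,0,0,2,0,0,0)
step 6: output 2; order=[0,3,5,7,1,2]; indeg=(0,0,0,0,1,0,0,0)
step 7: output 6; order=[0,3,5,7,1,2,6]; indeg=(0,0,0,0,0,0,0,0)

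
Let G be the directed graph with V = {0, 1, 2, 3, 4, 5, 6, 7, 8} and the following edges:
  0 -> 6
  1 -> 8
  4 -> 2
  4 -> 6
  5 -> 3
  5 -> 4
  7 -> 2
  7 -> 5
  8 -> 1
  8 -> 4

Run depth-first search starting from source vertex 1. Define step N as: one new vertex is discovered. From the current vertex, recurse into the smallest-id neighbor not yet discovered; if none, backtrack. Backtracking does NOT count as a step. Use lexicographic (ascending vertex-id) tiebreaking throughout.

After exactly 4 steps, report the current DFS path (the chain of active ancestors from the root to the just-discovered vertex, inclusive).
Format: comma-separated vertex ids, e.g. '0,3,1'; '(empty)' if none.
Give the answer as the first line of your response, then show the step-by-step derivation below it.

1,8,4,2

step 1: discover 1; path=1; order=1
step 2: discover 8; path=1>8; order=1,8
step 3: discover 4; path=1>8>4; order=1,8,4
step 4: discover 2; path=1>8>4>2; order=1,8,4,2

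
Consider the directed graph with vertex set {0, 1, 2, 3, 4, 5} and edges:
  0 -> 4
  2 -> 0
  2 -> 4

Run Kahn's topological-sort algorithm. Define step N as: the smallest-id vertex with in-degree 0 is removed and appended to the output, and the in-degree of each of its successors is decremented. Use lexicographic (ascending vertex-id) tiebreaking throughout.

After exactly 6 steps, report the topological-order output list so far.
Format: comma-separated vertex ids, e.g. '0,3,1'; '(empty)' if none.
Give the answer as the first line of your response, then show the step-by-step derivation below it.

1,2,0,3,4,5

step 1: output 1; order=[1]; indeg=(1,0,0,0,2,0)
step 2: output 2; order=[1,2]; indeg=(0,0,0,0,1,0)
step 3: output 0; order=[1,2,0]; indeg=(0,0,0,0,0,0)
step 4: output 3; order=[1,2,0,3]; indeg=(0,0,0,0,0,0)
step 5: output 4; order=[1,2,0,3,4]; indeg=(0,0,0,0,0,0)
step 6: output 5; order=[1,2,0,3,4,5]; indeg=(0,0,0,0,0,0)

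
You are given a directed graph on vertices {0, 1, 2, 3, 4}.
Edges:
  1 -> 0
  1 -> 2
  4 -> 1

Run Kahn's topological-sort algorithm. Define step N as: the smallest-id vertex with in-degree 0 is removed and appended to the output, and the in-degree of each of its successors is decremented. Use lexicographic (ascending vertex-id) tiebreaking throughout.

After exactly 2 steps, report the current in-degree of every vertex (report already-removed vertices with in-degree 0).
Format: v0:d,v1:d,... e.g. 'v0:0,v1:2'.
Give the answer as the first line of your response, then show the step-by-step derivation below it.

v0:1,v1:0,v2:1,v3:0,v4:0

step 1: output 3; order=[3]; indeg=(1,1,1,0,0)
step 2: output 4; order=[3,4]; indeg=(1,0,1,0,0)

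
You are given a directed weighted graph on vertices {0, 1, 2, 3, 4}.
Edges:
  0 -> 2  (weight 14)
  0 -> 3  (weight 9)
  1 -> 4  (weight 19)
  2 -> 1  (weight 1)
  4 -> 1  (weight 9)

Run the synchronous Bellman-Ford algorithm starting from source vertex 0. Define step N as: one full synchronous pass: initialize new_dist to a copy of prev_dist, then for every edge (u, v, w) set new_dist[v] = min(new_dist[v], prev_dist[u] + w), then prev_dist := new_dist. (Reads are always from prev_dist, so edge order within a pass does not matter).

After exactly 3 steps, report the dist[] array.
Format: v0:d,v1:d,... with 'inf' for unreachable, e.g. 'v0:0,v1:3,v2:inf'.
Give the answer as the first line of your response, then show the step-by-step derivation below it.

v0:0,v1:15,v2:14,v3:9,v4:34

step 1: dist = v0:0,v1:inf,v2:14,v3:9,v4:inf
step 2: dist = v0:0,v1:15,v2:14,v3:9,v4:inf
step 3: dist = v0:0,v1:15,v2:14,v3:9,v4:34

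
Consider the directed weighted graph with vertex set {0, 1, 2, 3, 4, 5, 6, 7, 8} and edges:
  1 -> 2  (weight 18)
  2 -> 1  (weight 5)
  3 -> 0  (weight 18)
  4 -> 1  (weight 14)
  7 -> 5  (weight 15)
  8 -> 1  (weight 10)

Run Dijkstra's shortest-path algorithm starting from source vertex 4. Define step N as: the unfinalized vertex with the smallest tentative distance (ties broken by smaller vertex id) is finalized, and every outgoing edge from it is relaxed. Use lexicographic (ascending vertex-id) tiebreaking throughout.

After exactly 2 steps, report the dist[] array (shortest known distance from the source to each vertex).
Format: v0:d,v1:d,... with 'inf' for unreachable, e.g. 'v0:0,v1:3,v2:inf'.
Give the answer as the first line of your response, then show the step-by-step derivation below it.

v0:inf,v1:14,v2:32,v3:inf,v4:0,v5:inf,v6:inf,v7:inf,v8:inf

step 1: dist = v0:inf,v1:14,v2:inf,v3:inf,v4:0,v5:inf,v6:inf,v7:inf,v8:inf
step 2: dist = v0:inf,v1:14,v2:32,v3:inf,v4:0,v5:inf,v6:inf,v7:inf,v8:inf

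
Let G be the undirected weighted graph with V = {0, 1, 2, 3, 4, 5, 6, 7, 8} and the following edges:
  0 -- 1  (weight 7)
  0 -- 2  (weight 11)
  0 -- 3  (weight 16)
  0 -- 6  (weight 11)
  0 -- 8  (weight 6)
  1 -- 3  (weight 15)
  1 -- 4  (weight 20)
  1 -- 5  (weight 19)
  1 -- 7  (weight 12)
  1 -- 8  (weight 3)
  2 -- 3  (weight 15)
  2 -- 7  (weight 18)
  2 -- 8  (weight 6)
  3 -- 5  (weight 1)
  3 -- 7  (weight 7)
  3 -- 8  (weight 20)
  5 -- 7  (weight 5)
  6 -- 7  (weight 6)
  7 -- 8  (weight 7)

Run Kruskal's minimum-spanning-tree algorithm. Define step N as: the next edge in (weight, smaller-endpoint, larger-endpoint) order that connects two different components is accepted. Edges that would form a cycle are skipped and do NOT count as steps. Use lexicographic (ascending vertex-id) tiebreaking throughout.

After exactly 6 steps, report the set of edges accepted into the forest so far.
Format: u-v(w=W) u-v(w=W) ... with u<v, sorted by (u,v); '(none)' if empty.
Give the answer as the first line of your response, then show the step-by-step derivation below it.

0-8(w=6) 1-8(w=3) 2-8(w=6) 3-5(w=1) 5-7(w=5) 6-7(w=6)

step 1: add edge 3-5 (w=1); MST = {3-5(w=1)}
step 2: add edge 1-8 (w=3); MST = {1-8(w=3) 3-5(w=1)}
step 3: add edge 5-7 (w=5); MST = {1-8(w=3) 3-5(w=1) 5-7(w=5)}
step 4: add edge 0-8 (w=6); MST = {0-8(w=6) 1-8(w=3) 3-5(w=1) 5-7(w=5)}
step 5: add edge 2-8 (w=6); MST = {0-8(w=6) 1-8(w=3) 2-8(w=6) 3-5(w=1) 5-7(w=5)}
step 6: add edge 6-7 (w=6); MST = {0-8(w=6) 1-8(w=3) 2-8(w=6) 3-5(w=1) 5-7(w=5) 6-7(w=6)}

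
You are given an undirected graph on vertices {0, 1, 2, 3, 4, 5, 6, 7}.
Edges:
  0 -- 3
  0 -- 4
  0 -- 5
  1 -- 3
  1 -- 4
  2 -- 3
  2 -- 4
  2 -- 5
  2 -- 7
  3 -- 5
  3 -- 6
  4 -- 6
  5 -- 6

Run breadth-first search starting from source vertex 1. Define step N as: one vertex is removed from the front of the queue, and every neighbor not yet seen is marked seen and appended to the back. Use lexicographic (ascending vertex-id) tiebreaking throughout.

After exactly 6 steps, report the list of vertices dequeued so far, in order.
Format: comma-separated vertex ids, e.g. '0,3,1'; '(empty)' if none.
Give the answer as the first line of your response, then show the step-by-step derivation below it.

1,3,4,0,2,5

step 1: dequeue 1; queue=[3,4]; order=1
step 2: dequeue 3; queue=[4,0,2,5,6]; order=1,3
step 3: dequeue 4; queue=[0,2,5,6]; order=1,3,4
step 4: dequeue 0; queue=[2,5,6]; order=1,3,4,0
step 5: dequeue 2; queue=[5,6,7]; order=1,3,4,0,2
step 6: dequeue 5; queue=[6,7]; order=1,3,4,0,2,5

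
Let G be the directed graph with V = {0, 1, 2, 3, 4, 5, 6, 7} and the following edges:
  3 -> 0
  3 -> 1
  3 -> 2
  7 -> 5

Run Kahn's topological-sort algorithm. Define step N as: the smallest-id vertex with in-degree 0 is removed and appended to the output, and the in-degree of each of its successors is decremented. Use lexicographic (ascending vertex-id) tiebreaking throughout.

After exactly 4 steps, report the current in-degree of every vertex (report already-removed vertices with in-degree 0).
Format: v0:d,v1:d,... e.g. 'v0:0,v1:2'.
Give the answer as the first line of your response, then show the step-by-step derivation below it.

v0:0,v1:0,v2:0,v3:0,v4:0,v5:1,v6:0,v7:0

step 1: output 3; order=[3]; indeg=(0,0,0,0,0,1,0,0)
step 2: output 0; order=[3,0]; indeg=(0,0,0,0,0,1,0,0)
step 3: output 1; order=[3,0,1]; indeg=(0,0,0,0,0,1,0,0)
step 4: output 2; order=[3,0,1,2]; indeg=(0,0,0,0,0,1,0,0)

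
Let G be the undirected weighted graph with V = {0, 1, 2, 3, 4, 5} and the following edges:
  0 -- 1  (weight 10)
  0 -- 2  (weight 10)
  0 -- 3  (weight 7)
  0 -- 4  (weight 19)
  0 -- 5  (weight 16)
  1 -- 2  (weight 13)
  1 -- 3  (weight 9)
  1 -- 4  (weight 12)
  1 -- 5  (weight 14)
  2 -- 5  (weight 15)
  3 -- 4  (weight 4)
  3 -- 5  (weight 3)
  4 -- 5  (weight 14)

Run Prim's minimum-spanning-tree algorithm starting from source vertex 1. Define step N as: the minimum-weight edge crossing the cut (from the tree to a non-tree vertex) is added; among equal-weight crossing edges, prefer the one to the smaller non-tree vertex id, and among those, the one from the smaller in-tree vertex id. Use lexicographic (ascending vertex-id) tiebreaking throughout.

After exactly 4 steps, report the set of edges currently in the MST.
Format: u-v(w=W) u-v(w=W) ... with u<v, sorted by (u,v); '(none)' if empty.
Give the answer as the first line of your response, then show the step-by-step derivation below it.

0-3(w=7) 1-3(w=9) 3-4(w=4) 3-5(w=3)

step 1: add edge 1-3 (w=9); MST = {1-3(w=9)}
step 2: add edge 3-5 (w=3); MST = {1-3(w=9) 3-5(w=3)}
step 3: add edge 3-4 (w=4); MST = {1-3(w=9) 3-4(w=4) 3-5(w=3)}
step 4: add edge 0-3 (w=7); MST = {0-3(w=7) 1-3(w=9) 3-4(w=4) 3-5(w=3)}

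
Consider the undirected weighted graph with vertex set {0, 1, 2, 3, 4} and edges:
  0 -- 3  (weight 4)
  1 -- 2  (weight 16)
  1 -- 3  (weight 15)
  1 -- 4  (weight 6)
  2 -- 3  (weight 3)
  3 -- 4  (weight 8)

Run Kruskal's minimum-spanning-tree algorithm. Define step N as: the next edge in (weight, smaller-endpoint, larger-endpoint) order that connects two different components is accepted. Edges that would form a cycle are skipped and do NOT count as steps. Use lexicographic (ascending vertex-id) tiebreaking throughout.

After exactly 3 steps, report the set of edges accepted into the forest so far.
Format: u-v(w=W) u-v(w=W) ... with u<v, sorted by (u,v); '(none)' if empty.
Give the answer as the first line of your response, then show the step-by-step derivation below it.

0-3(w=4) 1-4(w=6) 2-3(w=3)

step 1: add edge 2-3 (w=3); MST = {2-3(w=3)}
step 2: add edge 0-3 (w=4); MST = {0-3(w=4) 2-3(w=3)}
step 3: add edge 1-4 (w=6); MST = {0-3(w=4) 1-4(w=6) 2-3(w=3)}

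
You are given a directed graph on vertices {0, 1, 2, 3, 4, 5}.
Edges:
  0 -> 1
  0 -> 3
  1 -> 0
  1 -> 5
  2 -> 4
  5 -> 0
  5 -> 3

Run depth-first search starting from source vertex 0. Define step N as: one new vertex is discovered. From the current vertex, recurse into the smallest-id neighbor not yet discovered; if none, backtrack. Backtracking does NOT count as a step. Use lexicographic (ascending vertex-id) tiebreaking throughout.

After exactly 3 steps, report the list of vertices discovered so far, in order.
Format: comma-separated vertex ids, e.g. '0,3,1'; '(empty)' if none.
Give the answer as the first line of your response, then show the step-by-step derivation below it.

0,1,5

step 1: discover 0; path=0; order=0
step 2: discover 1; path=0>1; order=0,1
step 3: discover 5; path=0>1>5; order=0,1,5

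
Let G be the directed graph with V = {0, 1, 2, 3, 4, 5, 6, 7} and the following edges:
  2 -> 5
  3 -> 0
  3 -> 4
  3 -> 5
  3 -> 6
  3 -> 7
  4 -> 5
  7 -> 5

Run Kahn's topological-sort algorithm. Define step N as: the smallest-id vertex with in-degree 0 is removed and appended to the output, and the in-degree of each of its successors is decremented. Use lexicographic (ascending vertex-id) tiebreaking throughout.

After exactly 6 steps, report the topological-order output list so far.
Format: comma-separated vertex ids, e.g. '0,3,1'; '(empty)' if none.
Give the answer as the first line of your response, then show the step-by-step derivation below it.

1,2,3,0,4,6

step 1: output 1; order=[1]; indeg=(1,0,0,0,1,4,1,1)
step 2: output 2; order=[1,2]; indeg=(1,0,0,0,1,3,1,1)
step 3: output 3; order=[1,2,3]; indeg=(0,0,0,0,0,2,0,0)
step 4: output 0; order=[1,2,3,0]; indeg=(0,0,0,0,0,2,0,0)
step 5: output 4; order=[1,2,3,0,4]; indeg=(0,0,0,0,0,1,0,0)
step 6: output 6; order=[1,2,3,0,4,6]; indeg=(0,0,0,0,0,1,0,0)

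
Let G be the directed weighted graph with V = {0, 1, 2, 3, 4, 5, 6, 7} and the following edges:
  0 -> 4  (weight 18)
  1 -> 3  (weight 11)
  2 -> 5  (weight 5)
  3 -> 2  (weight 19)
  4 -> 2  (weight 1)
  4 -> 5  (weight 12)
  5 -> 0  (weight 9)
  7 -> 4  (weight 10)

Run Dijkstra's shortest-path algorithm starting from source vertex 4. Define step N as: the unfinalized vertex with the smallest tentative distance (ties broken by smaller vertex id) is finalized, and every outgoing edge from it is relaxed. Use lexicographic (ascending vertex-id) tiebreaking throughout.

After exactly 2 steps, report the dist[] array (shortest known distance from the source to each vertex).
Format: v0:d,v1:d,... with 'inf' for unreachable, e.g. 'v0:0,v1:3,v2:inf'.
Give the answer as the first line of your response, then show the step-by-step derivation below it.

v0:inf,v1:inf,v2:1,v3:inf,v4:0,v5:6,v6:inf,v7:inf

step 1: dist = v0:inf,v1:inf,v2:1,v3:inf,v4:0,v5:12,v6:inf,v7:inf
step 2: dist = v0:inf,v1:inf,v2:1,v3:inf,v4:0,v5:6,v6:inf,v7:inf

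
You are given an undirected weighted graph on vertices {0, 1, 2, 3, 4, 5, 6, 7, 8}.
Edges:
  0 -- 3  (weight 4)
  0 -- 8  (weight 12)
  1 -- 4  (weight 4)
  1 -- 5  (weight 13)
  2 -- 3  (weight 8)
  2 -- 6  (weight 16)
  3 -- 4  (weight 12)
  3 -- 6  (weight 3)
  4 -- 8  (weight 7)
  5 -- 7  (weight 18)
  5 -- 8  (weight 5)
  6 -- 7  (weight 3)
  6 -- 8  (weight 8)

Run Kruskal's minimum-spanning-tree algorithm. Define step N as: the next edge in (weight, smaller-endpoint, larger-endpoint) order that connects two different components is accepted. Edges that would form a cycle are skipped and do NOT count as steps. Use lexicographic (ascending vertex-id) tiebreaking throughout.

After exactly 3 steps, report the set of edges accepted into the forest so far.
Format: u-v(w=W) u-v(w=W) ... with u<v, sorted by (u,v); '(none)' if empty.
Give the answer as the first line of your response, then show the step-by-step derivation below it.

0-3(w=4) 3-6(w=3) 6-7(w=3)

step 1: add edge 3-6 (w=3); MST = {3-6(w=3)}
step 2: add edge 6-7 (w=3); MST = {3-6(w=3) 6-7(w=3)}
step 3: add edge 0-3 (w=4); MST = {0-3(w=4) 3-6(w=3) 6-7(w=3)}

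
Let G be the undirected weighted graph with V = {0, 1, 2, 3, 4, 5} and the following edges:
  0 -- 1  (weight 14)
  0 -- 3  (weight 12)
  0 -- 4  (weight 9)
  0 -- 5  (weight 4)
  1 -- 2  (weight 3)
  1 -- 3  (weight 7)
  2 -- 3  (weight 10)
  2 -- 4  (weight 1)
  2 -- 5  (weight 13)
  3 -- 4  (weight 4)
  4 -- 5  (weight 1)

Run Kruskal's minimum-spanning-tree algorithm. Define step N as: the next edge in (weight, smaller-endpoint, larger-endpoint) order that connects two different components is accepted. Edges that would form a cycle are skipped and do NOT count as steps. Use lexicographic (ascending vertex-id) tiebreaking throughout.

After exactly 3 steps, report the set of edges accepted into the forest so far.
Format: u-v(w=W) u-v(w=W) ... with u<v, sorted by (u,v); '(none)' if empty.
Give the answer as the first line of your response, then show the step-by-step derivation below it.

1-2(w=3) 2-4(w=1) 4-5(w=1)

step 1: add edge 2-4 (w=1); MST = {2-4(w=1)}
step 2: add edge 4-5 (w=1); MST = {2-4(w=1) 4-5(w=1)}
step 3: add edge 1-2 (w=3); MST = {1-2(w=3) 2-4(w=1) 4-5(w=1)}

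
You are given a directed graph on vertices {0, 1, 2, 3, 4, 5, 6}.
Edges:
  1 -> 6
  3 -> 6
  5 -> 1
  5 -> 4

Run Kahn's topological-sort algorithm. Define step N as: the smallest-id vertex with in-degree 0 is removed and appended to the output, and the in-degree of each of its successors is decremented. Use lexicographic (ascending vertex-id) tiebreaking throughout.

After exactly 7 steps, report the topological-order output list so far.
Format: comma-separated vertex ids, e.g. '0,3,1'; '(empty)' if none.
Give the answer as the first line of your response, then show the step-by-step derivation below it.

0,2,3,5,1,4,6

step 1: output 0; order=[0]; indeg=(0,1,0,0,1,0,2)
step 2: output 2; order=[0,2]; indeg=(0,1,0,0,1,0,2)
step 3: output 3; order=[0,2,3]; indeg=(0,1,0,0,1,0,1)
step 4: output 5; order=[0,2,3,5]; indeg=(0,0,0,0,0,0,1)
step 5: output 1; order=[0,2,3,5,1]; indeg=(0,0,0,0,0,0,0)
step 6: output 4; order=[0,2,3,5,1,4]; indeg=(0,0,0,0,0,0,0)
step 7: output 6; order=[0,2,3,5,1,4,6]; indeg=(0,0,0,0,0,0,0)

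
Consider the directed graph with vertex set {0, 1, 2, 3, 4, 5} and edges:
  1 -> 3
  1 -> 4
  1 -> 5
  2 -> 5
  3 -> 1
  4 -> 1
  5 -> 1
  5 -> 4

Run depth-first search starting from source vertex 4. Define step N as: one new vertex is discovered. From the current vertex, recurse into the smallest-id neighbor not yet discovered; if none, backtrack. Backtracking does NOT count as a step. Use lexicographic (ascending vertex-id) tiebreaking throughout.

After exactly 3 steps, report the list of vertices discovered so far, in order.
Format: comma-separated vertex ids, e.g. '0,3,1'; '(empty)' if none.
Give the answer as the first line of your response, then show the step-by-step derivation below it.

4,1,3

step 1: discover 4; path=4; order=4
step 2: discover 1; path=4>1; order=4,1
step 3: discover 3; path=4>1>3; order=4,1,3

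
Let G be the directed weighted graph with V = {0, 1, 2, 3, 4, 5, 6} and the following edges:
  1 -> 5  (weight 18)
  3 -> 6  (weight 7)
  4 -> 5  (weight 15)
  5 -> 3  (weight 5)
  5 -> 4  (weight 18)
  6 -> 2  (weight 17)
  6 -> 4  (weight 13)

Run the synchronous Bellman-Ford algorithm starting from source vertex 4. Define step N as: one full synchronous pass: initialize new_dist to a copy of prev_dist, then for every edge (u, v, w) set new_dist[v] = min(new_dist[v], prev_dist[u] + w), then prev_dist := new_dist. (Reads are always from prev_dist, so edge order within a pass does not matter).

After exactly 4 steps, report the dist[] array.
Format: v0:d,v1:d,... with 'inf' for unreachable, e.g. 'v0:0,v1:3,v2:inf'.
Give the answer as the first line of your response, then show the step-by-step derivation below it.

v0:inf,v1:inf,v2:44,v3:20,v4:0,v5:15,v6:27

step 1: dist = v0:inf,v1:inf,v2:inf,v3:inf,v4:0,v5:15,v6:inf
step 2: dist = v0:inf,v1:inf,v2:inf,v3:20,v4:0,v5:15,v6:inf
step 3: dist = v0:inf,v1:inf,v2:inf,v3:20,v4:0,v5:15,v6:27
step 4: dist = v0:inf,v1:inf,v2:44,v3:20,v4:0,v5:15,v6:27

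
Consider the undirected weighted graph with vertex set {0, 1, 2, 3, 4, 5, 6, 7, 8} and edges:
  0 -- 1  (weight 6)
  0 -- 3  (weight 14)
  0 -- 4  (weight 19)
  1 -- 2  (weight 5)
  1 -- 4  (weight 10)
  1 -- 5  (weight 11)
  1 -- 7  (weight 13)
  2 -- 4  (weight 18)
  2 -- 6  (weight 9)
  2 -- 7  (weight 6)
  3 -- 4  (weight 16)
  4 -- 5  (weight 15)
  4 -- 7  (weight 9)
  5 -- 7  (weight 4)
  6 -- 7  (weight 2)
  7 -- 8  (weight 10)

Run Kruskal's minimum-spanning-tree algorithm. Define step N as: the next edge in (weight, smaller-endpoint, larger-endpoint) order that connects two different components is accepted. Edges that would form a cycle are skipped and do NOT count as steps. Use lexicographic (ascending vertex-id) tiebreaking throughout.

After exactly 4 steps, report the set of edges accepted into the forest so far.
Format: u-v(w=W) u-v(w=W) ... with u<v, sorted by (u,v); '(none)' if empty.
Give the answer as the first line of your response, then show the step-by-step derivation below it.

0-1(w=6) 1-2(w=5) 5-7(w=4) 6-7(w=2)

step 1: add edge 6-7 (w=2); MST = {6-7(w=2)}
step 2: add edge 5-7 (w=4); MST = {5-7(w=4) 6-7(w=2)}
step 3: add edge 1-2 (w=5); MST = {1-2(w=5) 5-7(w=4) 6-7(w=2)}
step 4: add edge 0-1 (w=6); MST = {0-1(w=6) 1-2(w=5) 5-7(w=4) 6-7(w=2)}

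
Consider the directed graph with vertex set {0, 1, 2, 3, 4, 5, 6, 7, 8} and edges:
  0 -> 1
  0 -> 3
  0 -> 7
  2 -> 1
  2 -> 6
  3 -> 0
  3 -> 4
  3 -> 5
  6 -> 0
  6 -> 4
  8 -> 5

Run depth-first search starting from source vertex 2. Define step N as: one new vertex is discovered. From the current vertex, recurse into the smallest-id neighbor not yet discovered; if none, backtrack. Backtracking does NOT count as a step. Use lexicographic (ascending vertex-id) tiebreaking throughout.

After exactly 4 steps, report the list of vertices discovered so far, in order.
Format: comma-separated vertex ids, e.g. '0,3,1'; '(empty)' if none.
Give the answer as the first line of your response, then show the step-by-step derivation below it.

2,1,6,0

step 1: discover 2; path=2; order=2
step 2: discover 1; path=2>1; order=2,1
step 3: discover 6; path=2>6; order=2,1,6
step 4: discover 0; path=2>6>0; order=2,1,6,0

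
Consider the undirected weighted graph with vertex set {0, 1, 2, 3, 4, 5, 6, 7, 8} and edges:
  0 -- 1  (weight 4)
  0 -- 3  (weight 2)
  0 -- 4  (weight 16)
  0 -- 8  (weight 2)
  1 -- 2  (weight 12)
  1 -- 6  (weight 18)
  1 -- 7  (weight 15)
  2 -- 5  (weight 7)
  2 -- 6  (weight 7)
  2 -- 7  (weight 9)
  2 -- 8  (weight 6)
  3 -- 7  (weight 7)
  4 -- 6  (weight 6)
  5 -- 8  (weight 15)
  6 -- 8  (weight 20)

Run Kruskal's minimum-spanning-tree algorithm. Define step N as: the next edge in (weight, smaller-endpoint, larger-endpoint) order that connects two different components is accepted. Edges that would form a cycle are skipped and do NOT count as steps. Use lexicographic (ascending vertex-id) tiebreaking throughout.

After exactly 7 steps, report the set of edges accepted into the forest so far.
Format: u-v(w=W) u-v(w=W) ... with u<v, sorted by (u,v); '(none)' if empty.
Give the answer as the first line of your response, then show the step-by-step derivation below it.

0-1(w=4) 0-3(w=2) 0-8(w=2) 2-5(w=7) 2-6(w=7) 2-8(w=6) 4-6(w=6)

step 1: add edge 0-3 (w=2); MST = {0-3(w=2)}
step 2: add edge 0-8 (w=2); MST = {0-3(w=2) 0-8(w=2)}
step 3: add edge 0-1 (w=4); MST = {0-1(w=4) 0-3(w=2) 0-8(w=2)}
step 4: add edge 2-8 (w=6); MST = {0-1(w=4) 0-3(w=2) 0-8(w=2) 2-8(w=6)}
step 5: add edge 4-6 (w=6); MST = {0-1(w=4) 0-3(w=2) 0-8(w=2) 2-8(w=6) 4-6(w=6)}
step 6: add edge 2-5 (w=7); MST = {0-1(w=4) 0-3(w=2) 0-8(w=2) 2-5(w=7) 2-8(w=6) 4-6(w=6)}
step 7: add edge 2-6 (w=7); MST = {0-1(w=4) 0-3(w=2) 0-8(w=2) 2-5(w=7) 2-6(w=7) 2-8(w=6) 4-6(w=6)}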